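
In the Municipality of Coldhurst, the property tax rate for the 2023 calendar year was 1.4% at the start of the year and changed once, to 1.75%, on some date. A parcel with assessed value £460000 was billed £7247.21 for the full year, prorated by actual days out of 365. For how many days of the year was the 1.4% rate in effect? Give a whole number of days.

182 days

Let d = days at the first rate; then 365 − d days at the second rate.
£460000 × [1.4%·d + 1.75%·(365−d)] / 365 = £7247.21
Solving gives d = 182, so the new rate took effect on 2 Jul 2023.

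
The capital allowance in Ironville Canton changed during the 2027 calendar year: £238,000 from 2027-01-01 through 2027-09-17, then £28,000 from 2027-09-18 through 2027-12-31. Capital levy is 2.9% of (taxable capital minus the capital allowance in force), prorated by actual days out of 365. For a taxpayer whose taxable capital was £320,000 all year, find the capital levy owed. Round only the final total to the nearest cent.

£4,129.92

2027-01-01 to 2027-09-17: 260 days, exemption £238,000 → (£320,000 − £238,000) × 2.9% × 260/365 = £1,693.9178
2027-09-18 to 2027-12-31: 105 days, exemption £28,000 → (£320,000 − £28,000) × 2.9% × 105/365 = £2,436.0000
Total = £4,129.9178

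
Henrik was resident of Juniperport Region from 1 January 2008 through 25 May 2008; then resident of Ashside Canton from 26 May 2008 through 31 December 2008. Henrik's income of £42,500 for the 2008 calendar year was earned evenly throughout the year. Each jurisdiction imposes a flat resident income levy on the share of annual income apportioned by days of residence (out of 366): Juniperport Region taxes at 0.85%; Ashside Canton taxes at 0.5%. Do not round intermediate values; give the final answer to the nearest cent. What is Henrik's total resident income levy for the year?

£271.84

Juniperport Region, 1 January – 25 May 2008: 146 days → £42,500 × 0.85% × 146/366 = £144.1052
Ashside Canton, 26 May – 31 December 2008: 220 days → £42,500 × 0.5% × 220/366 = £127.7322
Total = £271.8374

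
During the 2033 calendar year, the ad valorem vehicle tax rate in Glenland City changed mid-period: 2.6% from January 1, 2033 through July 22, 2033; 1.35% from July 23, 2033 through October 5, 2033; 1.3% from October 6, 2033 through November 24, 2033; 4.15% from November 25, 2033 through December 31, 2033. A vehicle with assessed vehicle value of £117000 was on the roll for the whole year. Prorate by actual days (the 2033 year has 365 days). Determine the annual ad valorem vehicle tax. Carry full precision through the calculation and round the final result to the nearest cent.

January 1 – July 22, 2033: 203 days at 2.6% → £117000 × 2.6% × 203/365 = £1691.8521
July 23 – October 5, 2033: 75 days at 1.35% → £117000 × 1.35% × 75/365 = £324.5548
October 6 – November 24, 2033: 50 days at 1.3% → £117000 × 1.3% × 50/365 = £208.3562
November 25 – December 31, 2033: 37 days at 4.15% → £117000 × 4.15% × 37/365 = £492.2014
Total = £2716.9644

£2716.96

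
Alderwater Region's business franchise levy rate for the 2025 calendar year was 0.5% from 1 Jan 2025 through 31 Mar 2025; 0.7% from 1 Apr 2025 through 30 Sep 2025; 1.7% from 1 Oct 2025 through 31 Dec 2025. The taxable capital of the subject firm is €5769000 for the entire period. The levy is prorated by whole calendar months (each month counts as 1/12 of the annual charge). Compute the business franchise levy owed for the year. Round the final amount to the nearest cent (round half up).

€51921.00

1 Jan – 31 Mar 2025: 3 months at 0.5% → €5769000 × 0.5% × 3/12 = €7211.2500
1 Apr – 30 Sep 2025: 6 months at 0.7% → €5769000 × 0.7% × 6/12 = €20191.5000
1 Oct – 31 Dec 2025: 3 months at 1.7% → €5769000 × 1.7% × 3/12 = €24518.2500
Total = €51921.0000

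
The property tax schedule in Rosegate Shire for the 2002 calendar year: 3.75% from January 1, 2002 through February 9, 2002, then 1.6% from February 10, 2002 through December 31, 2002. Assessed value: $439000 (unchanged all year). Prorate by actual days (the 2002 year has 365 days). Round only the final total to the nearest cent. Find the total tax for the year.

$8058.36

January 1 – February 9, 2002: 40 days at 3.75% → $439000 × 3.75% × 40/365 = $1804.1096
February 10 – December 31, 2002: 325 days at 1.6% → $439000 × 1.6% × 325/365 = $6254.2466
Total = $8058.3562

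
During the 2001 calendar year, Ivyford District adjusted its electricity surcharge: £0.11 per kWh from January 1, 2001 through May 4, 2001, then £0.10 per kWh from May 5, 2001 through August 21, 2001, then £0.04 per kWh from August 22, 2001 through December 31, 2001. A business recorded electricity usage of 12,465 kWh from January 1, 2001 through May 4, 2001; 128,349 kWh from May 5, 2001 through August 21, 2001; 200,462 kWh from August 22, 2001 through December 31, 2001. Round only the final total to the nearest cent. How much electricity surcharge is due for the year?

January 1 – May 4, 2001: 12,465 kWh at £0.11/kWh → £1371.15
May 5 – August 21, 2001: 128,349 kWh at £0.10/kWh → £12834.90
August 22 – December 31, 2001: 200,462 kWh at £0.04/kWh → £8018.48

£22224.53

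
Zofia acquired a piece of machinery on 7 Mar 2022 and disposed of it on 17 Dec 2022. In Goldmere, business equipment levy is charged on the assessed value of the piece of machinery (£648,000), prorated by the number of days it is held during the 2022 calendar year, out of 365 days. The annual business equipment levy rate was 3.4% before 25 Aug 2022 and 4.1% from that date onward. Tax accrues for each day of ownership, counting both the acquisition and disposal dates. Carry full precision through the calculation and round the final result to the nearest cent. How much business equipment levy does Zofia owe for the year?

£18,692.58

7 Mar – 24 Aug 2022: 171 days at 3.4% → £648,000 × 3.4% × 171/365 = £10,321.8411
25 Aug – 17 Dec 2022: 115 days at 4.1% → £648,000 × 4.1% × 115/365 = £8,370.7397
Total = £18,692.5808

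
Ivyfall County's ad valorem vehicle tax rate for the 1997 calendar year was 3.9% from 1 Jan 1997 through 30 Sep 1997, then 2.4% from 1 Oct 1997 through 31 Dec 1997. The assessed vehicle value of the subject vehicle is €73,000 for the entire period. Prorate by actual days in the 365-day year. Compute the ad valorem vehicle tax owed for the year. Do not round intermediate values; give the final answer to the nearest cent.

€2,571.00

1 Jan – 30 Sep 1997: 273 days at 3.9% → €73,000 × 3.9% × 273/365 = €2,129.4000
1 Oct – 31 Dec 1997: 92 days at 2.4% → €73,000 × 2.4% × 92/365 = €441.6000
Total = €2,571.0000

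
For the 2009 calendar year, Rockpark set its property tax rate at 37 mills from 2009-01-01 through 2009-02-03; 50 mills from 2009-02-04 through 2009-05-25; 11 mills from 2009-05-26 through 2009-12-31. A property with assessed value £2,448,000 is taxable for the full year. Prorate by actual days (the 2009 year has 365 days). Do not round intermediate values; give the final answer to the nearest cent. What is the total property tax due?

£61,890.81

2009-01-01 to 2009-02-03: 34 days at 37 mills → £2,448,000 × 3.7% × 34/365 = £8,437.2164
2009-02-04 to 2009-05-25: 111 days at 50 mills → £2,448,000 × 5% × 111/365 = £37,223.0137
2009-05-26 to 2009-12-31: 220 days at 11 mills → £2,448,000 × 1.1% × 220/365 = £16,230.5753
Total = £61,890.8055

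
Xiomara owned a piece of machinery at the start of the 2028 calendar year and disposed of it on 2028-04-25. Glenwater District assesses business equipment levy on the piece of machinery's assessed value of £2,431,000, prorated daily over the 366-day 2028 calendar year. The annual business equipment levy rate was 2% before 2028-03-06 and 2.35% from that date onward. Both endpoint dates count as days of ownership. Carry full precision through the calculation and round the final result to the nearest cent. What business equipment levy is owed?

2028-01-01 to 2028-03-05: 65 days at 2% → £2,431,000 × 2% × 65/366 = £8,634.6995
2028-03-06 to 2028-04-25: 51 days at 2.35% → £2,431,000 × 2.35% × 51/366 = £7,960.5287
Total = £16,595.2281

£16,595.23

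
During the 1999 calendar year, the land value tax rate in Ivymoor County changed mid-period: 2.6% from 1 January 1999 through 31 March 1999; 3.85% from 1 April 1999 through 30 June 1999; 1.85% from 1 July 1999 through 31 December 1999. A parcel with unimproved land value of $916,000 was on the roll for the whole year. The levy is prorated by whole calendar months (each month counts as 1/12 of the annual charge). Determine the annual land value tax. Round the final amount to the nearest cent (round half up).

1 January – 31 March 1999: 3 months at 2.6% → $916,000 × 2.6% × 3/12 = $5,954.0000
1 April – 30 June 1999: 3 months at 3.85% → $916,000 × 3.85% × 3/12 = $8,816.5000
1 July – 31 December 1999: 6 months at 1.85% → $916,000 × 1.85% × 6/12 = $8,473.0000
Total = $23,243.5000

$23,243.50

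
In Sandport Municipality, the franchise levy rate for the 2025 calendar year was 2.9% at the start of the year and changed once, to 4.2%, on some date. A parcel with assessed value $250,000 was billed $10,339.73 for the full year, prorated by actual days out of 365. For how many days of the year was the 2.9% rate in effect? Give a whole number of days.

18 days

Let d = days at the first rate; then 365 − d days at the second rate.
$250,000 × [2.9%·d + 4.2%·(365−d)] / 365 = $10,339.73
Solving gives d = 18, so the new rate took effect on 19 January 2025.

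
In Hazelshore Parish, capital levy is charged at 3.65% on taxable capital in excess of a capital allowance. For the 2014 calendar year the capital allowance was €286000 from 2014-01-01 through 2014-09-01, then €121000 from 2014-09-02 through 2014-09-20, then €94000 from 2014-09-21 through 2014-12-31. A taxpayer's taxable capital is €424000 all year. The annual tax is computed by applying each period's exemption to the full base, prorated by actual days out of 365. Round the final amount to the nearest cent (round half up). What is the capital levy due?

2014-01-01 to 2014-09-01: 244 days, exemption €286000 → (€424000 − €286000) × 3.65% × 244/365 = €3367.2000
2014-09-02 to 2014-09-20: 19 days, exemption €121000 → (€424000 − €121000) × 3.65% × 19/365 = €575.7000
2014-09-21 to 2014-12-31: 102 days, exemption €94000 → (€424000 − €94000) × 3.65% × 102/365 = €3366.0000
Total = €7308.9000

€7308.90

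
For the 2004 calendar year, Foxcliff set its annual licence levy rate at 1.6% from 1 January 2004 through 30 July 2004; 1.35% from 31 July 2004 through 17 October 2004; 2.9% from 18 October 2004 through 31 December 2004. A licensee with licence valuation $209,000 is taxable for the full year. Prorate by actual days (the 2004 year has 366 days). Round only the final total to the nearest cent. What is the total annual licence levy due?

1 January – 30 July 2004: 212 days at 1.6% → $209,000 × 1.6% × 212/366 = $1,936.9617
31 July – 17 October 2004: 79 days at 1.35% → $209,000 × 1.35% × 79/366 = $609.0123
18 October – 31 December 2004: 75 days at 2.9% → $209,000 × 2.9% × 75/366 = $1,242.0082
Total = $3,787.9822

$3,787.98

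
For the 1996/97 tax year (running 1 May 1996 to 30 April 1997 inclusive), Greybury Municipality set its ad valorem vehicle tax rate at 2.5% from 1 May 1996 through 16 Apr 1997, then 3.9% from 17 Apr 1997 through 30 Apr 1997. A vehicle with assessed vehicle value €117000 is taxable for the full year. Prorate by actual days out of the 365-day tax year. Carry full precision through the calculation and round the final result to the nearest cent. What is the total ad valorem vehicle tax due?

€2987.83

1 May 1996 – 16 Apr 1997: 351 days at 2.5% → €117000 × 2.5% × 351/365 = €2812.8082
17 Apr – 30 Apr 1997: 14 days at 3.9% → €117000 × 3.9% × 14/365 = €175.0192
Total = €2987.8274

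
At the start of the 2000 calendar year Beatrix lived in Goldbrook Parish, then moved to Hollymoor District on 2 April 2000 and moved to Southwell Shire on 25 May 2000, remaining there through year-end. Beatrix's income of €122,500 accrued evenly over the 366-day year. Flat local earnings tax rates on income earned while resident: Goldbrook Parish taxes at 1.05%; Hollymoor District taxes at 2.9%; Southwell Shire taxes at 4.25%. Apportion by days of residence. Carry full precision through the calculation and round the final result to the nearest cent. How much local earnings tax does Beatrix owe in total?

Goldbrook Parish, 1 January – 1 April 2000: 92 days → €122,500 × 1.05% × 92/366 = €323.3197
Hollymoor District, 2 April – 24 May 2000: 53 days → €122,500 × 2.9% × 53/366 = €514.4331
Southwell Shire, 25 May – 31 December 2000: 221 days → €122,500 × 4.25% × 221/366 = €3,143.6646
Total = €3,981.4173

€3,981.42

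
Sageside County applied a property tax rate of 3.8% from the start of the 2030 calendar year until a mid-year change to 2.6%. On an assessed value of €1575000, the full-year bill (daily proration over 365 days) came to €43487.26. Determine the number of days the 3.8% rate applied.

49 days

Let d = days at the first rate; then 365 − d days at the second rate.
€1575000 × [3.8%·d + 2.6%·(365−d)] / 365 = €43487.26
Solving gives d = 49, so the new rate took effect on 19 February 2030.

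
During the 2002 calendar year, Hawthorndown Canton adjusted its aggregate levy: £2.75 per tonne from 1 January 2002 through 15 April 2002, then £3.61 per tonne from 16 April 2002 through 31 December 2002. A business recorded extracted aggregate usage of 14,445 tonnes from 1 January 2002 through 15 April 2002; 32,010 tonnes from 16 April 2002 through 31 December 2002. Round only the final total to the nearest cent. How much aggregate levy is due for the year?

£155,279.85

1 January – 15 April 2002: 14,445 tonnes at £2.75/tonne → £39,723.75
16 April – 31 December 2002: 32,010 tonnes at £3.61/tonne → £115,556.10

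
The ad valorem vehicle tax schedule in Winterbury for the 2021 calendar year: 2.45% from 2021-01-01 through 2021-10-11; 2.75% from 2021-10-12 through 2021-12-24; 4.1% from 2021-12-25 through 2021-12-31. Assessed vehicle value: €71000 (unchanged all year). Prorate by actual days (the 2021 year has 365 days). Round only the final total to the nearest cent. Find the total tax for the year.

2021-01-01 to 2021-10-11: 284 days at 2.45% → €71000 × 2.45% × 284/365 = €1353.4740
2021-10-12 to 2021-12-24: 74 days at 2.75% → €71000 × 2.75% × 74/365 = €395.8493
2021-12-25 to 2021-12-31: 7 days at 4.1% → €71000 × 4.1% × 7/365 = €55.8274
Total = €1805.1507

€1805.15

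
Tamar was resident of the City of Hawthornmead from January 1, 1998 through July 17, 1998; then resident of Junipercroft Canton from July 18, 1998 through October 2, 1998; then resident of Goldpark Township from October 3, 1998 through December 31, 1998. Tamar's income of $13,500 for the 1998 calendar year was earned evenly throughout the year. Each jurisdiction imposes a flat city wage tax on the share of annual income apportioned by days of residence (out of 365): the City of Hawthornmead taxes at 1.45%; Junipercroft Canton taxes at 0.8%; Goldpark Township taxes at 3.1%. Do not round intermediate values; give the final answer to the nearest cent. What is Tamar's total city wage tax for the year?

The City of Hawthornmead, January 1 – July 17, 1998: 198 days → $13,500 × 1.45% × 198/365 = $106.1877
Junipercroft Canton, July 18 – October 2, 1998: 77 days → $13,500 × 0.8% × 77/365 = $22.7836
Goldpark Township, October 3 – December 31, 1998: 90 days → $13,500 × 3.1% × 90/365 = $103.1918
Total = $232.1630

$232.16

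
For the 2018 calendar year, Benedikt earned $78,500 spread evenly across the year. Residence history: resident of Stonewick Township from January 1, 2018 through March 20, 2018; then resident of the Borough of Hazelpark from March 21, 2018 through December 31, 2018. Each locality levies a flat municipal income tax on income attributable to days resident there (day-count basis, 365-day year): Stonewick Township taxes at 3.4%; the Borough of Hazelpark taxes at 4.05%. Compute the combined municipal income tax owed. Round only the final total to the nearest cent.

Stonewick Township, January 1 – March 20, 2018: 79 days → $78,500 × 3.4% × 79/365 = $577.6740
The Borough of Hazelpark, March 21 – December 31, 2018: 286 days → $78,500 × 4.05% × 286/365 = $2,491.1384
Total = $3,068.8123

$3,068.81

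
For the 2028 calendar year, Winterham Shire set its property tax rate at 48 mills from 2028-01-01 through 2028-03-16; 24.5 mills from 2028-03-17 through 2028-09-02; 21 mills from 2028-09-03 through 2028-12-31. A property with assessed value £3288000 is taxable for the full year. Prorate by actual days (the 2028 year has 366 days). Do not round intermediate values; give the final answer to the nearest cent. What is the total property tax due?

2028-01-01 to 2028-03-16: 76 days at 48 mills → £3288000 × 4.8% × 76/366 = £32772.1967
2028-03-17 to 2028-09-02: 170 days at 24.5 mills → £3288000 × 2.45% × 170/366 = £37416.7213
2028-09-03 to 2028-12-31: 120 days at 21 mills → £3288000 × 2.1% × 120/366 = £22638.6885
Total = £92827.6066

£92827.61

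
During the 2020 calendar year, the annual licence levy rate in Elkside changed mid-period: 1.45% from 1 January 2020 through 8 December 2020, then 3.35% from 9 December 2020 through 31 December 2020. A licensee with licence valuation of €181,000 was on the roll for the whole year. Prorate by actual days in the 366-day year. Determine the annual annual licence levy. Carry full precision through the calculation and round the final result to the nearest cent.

1 January – 8 December 2020: 343 days at 1.45% → €181,000 × 1.45% × 343/366 = €2,459.5724
9 December – 31 December 2020: 23 days at 3.35% → €181,000 × 3.35% × 23/366 = €381.0396
Total = €2,840.6120

€2,840.61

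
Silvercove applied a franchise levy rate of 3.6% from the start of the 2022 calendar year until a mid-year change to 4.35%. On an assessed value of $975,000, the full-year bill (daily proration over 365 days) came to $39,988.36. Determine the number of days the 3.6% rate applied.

Let d = days at the first rate; then 365 − d days at the second rate.
$975,000 × [3.6%·d + 4.35%·(365−d)] / 365 = $39,988.36
Solving gives d = 121, so the new rate took effect on 2 May 2022.

121 days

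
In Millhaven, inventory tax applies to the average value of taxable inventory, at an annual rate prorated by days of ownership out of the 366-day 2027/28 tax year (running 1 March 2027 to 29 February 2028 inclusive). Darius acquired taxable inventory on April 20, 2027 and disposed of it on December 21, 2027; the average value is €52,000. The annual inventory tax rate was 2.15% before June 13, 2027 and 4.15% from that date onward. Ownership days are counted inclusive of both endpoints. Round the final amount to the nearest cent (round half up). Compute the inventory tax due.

April 20 – June 12, 2027: 54 days at 2.15% → €52,000 × 2.15% × 54/366 = €164.9508
June 13 – December 21, 2027: 192 days at 4.15% → €52,000 × 4.15% × 192/366 = €1,132.0656
Total = €1,297.0164

€1,297.02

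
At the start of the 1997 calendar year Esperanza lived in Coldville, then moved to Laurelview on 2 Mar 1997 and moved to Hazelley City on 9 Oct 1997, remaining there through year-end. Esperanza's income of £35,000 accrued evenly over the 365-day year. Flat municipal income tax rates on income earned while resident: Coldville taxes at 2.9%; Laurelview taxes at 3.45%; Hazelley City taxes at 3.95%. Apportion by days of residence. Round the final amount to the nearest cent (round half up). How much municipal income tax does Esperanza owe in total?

£1,216.13

Coldville, 1 Jan – 1 Mar 1997: 60 days → £35,000 × 2.9% × 60/365 = £166.8493
Laurelview, 2 Mar – 8 Oct 1997: 221 days → £35,000 × 3.45% × 221/365 = £731.1164
Hazelley City, 9 Oct – 31 Dec 1997: 84 days → £35,000 × 3.95% × 84/365 = £318.1644
Total = £1,216.1301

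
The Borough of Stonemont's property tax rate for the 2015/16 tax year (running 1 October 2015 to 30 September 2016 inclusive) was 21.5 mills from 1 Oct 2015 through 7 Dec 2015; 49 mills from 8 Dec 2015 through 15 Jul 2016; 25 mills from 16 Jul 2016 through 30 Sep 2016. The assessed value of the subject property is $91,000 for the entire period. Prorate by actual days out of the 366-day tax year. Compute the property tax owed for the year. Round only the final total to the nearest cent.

1 Oct – 7 Dec 2015: 68 days at 21.5 mills → $91,000 × 2.15% × 68/366 = $363.5027
8 Dec 2015 – 15 Jul 2016: 221 days at 49 mills → $91,000 × 4.9% × 221/366 = $2,692.4563
16 Jul – 30 Sep 2016: 77 days at 25 mills → $91,000 × 2.5% × 77/366 = $478.6202
Total = $3,534.5792

$3,534.58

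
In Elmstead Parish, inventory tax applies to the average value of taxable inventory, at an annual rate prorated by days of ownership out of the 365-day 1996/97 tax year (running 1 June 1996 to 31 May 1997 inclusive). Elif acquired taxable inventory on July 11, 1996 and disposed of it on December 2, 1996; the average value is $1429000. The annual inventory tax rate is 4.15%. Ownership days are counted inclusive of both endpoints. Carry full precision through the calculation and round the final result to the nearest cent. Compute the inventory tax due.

Days held (July 11 – December 2, 1996): 145 out of 365
Tax = $1429000 × 4.15% × 145/365 = $23558.9247

$23558.92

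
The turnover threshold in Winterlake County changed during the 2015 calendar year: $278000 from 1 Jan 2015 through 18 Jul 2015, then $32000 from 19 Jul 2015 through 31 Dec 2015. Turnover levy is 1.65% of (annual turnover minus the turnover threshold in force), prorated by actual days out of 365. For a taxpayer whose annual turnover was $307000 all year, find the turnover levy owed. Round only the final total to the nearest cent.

$2324.51

1 Jan – 18 Jul 2015: 199 days, exemption $278000 → ($307000 − $278000) × 1.65% × 199/365 = $260.8808
19 Jul – 31 Dec 2015: 166 days, exemption $32000 → ($307000 − $32000) × 1.65% × 166/365 = $2063.6301
Total = $2324.5110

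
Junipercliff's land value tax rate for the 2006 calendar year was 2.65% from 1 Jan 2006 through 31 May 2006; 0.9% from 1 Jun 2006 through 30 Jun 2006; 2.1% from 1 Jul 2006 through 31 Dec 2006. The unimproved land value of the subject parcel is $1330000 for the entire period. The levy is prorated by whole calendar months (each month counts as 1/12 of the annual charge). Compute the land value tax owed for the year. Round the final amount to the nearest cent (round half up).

1 Jan – 31 May 2006: 5 months at 2.65% → $1330000 × 2.65% × 5/12 = $14685.4167
1 Jun – 30 Jun 2006: 1 month at 0.9% → $1330000 × 0.9% × 1/12 = $997.5000
1 Jul – 31 Dec 2006: 6 months at 2.1% → $1330000 × 2.1% × 6/12 = $13965.0000
Total = $29647.9167

$29647.92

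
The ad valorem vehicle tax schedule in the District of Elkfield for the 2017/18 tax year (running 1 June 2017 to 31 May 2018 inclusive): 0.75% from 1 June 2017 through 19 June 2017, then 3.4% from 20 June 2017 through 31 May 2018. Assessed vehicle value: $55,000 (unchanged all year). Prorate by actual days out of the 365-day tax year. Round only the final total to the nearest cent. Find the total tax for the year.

$1,794.13

1 June – 19 June 2017: 19 days at 0.75% → $55,000 × 0.75% × 19/365 = $21.4726
20 June 2017 – 31 May 2018: 346 days at 3.4% → $55,000 × 3.4% × 346/365 = $1,772.6575
Total = $1,794.1301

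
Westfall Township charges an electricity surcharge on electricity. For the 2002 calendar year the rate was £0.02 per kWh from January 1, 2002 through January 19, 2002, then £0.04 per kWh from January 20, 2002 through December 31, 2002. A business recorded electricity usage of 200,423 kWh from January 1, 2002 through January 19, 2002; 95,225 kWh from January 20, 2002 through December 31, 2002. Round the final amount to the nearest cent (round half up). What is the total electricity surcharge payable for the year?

£7,817.46

January 1 – January 19, 2002: 200,423 kWh at £0.02/kWh → £4,008.46
January 20 – December 31, 2002: 95,225 kWh at £0.04/kWh → £3,809.00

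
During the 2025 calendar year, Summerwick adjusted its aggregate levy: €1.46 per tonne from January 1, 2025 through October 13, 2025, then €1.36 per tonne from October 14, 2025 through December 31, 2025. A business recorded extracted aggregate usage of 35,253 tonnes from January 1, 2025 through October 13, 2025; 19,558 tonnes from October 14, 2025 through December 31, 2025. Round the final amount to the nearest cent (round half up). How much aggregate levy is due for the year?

€78,068.26

January 1 – October 13, 2025: 35,253 tonnes at €1.46/tonne → €51,469.38
October 14 – December 31, 2025: 19,558 tonnes at €1.36/tonne → €26,598.88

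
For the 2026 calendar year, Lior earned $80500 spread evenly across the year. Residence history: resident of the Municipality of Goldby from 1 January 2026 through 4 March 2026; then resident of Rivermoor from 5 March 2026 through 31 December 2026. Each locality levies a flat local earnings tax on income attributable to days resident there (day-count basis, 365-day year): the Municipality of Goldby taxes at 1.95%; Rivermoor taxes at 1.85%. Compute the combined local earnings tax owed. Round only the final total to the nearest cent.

$1503.14

The Municipality of Goldby, 1 January – 4 March 2026: 63 days → $80500 × 1.95% × 63/365 = $270.9432
Rivermoor, 5 March – 31 December 2026: 302 days → $80500 × 1.85% × 302/365 = $1232.2014
Total = $1503.1445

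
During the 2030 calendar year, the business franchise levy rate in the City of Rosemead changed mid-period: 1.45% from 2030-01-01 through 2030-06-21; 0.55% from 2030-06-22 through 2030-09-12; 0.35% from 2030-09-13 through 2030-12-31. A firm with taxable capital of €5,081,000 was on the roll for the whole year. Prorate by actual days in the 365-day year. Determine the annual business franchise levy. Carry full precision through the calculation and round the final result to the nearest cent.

2030-01-01 to 2030-06-21: 172 days at 1.45% → €5,081,000 × 1.45% × 172/365 = €34,717.8466
2030-06-22 to 2030-09-12: 83 days at 0.55% → €5,081,000 × 0.55% × 83/365 = €6,354.7301
2030-09-13 to 2030-12-31: 110 days at 0.35% → €5,081,000 × 0.35% × 110/365 = €5,359.4110
Total = €46,431.9877

€46,431.99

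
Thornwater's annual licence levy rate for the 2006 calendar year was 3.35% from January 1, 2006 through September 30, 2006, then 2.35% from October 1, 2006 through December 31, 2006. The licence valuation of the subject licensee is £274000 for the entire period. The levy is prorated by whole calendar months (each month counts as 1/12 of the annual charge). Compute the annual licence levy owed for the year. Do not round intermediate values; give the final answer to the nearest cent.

£8494.00

January 1 – September 30, 2006: 9 months at 3.35% → £274000 × 3.35% × 9/12 = £6884.2500
October 1 – December 31, 2006: 3 months at 2.35% → £274000 × 2.35% × 3/12 = £1609.7500
Total = £8494.0000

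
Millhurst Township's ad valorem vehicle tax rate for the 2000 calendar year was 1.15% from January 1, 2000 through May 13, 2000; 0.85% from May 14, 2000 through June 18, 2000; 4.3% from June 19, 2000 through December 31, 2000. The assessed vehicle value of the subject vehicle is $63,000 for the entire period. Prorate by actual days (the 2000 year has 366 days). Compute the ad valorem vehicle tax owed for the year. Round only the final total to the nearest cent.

January 1 – May 13, 2000: 134 days at 1.15% → $63,000 × 1.15% × 134/366 = $265.2541
May 14 – June 18, 2000: 36 days at 0.85% → $63,000 × 0.85% × 36/366 = $52.6721
June 19 – December 31, 2000: 196 days at 4.3% → $63,000 × 4.3% × 196/366 = $1,450.7213
Total = $1,768.6475

$1,768.65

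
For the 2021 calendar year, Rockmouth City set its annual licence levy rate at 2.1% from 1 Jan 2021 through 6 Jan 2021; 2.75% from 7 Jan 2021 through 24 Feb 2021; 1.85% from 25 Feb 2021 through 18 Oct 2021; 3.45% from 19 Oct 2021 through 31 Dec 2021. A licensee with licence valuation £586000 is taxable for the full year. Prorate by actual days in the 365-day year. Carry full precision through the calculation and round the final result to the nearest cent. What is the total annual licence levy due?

£13473.99

1 Jan – 6 Jan 2021: 6 days at 2.1% → £586000 × 2.1% × 6/365 = £202.2904
7 Jan – 24 Feb 2021: 49 days at 2.75% → £586000 × 2.75% × 49/365 = £2163.3836
25 Feb – 18 Oct 2021: 236 days at 1.85% → £586000 × 1.85% × 236/365 = £7009.5233
19 Oct – 31 Dec 2021: 74 days at 3.45% → £586000 × 3.45% × 74/365 = £4098.7890
Total = £13473.9863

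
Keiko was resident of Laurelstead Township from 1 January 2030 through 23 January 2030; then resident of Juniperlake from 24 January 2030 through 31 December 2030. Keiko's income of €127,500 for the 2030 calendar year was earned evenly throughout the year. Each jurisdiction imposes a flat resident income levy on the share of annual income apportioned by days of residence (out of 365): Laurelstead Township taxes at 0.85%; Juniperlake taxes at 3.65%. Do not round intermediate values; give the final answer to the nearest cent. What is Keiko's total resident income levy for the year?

Laurelstead Township, 1 January – 23 January 2030: 23 days → €127,500 × 0.85% × 23/365 = €68.2911
Juniperlake, 24 January – 31 December 2030: 342 days → €127,500 × 3.65% × 342/365 = €4,360.5000
Total = €4,428.7911

€4,428.79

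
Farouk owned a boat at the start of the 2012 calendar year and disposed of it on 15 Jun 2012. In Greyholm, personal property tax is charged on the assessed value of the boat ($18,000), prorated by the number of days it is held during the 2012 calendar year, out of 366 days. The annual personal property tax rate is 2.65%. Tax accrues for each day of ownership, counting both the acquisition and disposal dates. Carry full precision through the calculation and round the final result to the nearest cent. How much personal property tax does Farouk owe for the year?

$217.65

Days held (1 Jan – 15 Jun 2012): 167 out of 366
Tax = $18,000 × 2.65% × 167/366 = $217.6475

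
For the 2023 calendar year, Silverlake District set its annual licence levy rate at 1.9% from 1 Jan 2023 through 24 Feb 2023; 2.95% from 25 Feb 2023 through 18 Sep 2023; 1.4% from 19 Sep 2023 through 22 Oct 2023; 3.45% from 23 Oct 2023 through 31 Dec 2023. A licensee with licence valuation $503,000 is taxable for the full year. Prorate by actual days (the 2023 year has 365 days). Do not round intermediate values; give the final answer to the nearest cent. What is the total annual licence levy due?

$13,798.74

1 Jan – 24 Feb 2023: 55 days at 1.9% → $503,000 × 1.9% × 55/365 = $1,440.0959
25 Feb – 18 Sep 2023: 206 days at 2.95% → $503,000 × 2.95% × 206/365 = $8,374.6055
19 Sep – 22 Oct 2023: 34 days at 1.4% → $503,000 × 1.4% × 34/365 = $655.9671
23 Oct – 31 Dec 2023: 70 days at 3.45% → $503,000 × 3.45% × 70/365 = $3,328.0685
Total = $13,798.7370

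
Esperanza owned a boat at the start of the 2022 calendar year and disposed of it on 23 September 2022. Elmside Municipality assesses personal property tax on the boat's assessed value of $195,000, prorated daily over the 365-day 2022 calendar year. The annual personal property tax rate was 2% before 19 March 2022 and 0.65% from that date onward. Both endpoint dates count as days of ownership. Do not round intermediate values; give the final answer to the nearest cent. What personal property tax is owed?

1 January – 18 March 2022: 77 days at 2% → $195,000 × 2% × 77/365 = $822.7397
19 March – 23 September 2022: 189 days at 0.65% → $195,000 × 0.65% × 189/365 = $656.3219
Total = $1,479.0616

$1,479.06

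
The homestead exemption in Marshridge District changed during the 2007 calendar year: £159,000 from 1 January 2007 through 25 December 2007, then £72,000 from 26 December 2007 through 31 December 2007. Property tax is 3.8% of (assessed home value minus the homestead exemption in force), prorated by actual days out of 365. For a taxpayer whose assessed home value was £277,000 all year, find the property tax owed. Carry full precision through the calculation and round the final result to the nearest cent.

1 January – 25 December 2007: 359 days, exemption £159,000 → (£277,000 − £159,000) × 3.8% × 359/365 = £4,410.2904
26 December – 31 December 2007: 6 days, exemption £72,000 → (£277,000 − £72,000) × 3.8% × 6/365 = £128.0548
Total = £4,538.3452

£4,538.35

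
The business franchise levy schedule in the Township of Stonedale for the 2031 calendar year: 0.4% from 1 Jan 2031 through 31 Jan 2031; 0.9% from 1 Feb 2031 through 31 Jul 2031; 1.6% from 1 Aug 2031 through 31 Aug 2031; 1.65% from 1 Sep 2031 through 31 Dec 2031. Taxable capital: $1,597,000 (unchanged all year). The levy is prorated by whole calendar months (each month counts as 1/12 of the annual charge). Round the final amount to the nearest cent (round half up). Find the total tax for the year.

$18,631.67

1 Jan – 31 Jan 2031: 1 month at 0.4% → $1,597,000 × 0.4% × 1/12 = $532.3333
1 Feb – 31 Jul 2031: 6 months at 0.9% → $1,597,000 × 0.9% × 6/12 = $7,186.5000
1 Aug – 31 Aug 2031: 1 month at 1.6% → $1,597,000 × 1.6% × 1/12 = $2,129.3333
1 Sep – 31 Dec 2031: 4 months at 1.65% → $1,597,000 × 1.65% × 4/12 = $8,783.5000
Total = $18,631.6667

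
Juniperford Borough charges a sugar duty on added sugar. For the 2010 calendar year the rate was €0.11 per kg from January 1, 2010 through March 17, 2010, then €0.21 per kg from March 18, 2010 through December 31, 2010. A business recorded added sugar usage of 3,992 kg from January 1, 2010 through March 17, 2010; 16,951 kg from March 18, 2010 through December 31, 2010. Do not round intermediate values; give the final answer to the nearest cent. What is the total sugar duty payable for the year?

€3,998.83

January 1 – March 17, 2010: 3,992 kg at €0.11/kg → €439.12
March 18 – December 31, 2010: 16,951 kg at €0.21/kg → €3,559.71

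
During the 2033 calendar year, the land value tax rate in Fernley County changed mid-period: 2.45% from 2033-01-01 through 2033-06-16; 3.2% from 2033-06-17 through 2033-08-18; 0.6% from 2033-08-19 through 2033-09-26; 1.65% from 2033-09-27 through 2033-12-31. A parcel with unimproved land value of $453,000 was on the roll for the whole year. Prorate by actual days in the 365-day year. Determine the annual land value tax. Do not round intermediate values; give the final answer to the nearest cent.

2033-01-01 to 2033-06-16: 167 days at 2.45% → $453,000 × 2.45% × 167/365 = $5,077.9438
2033-06-17 to 2033-08-18: 63 days at 3.2% → $453,000 × 3.2% × 63/365 = $2,502.0493
2033-08-19 to 2033-09-26: 39 days at 0.6% → $453,000 × 0.6% × 39/365 = $290.4164
2033-09-27 to 2033-12-31: 96 days at 1.65% → $453,000 × 1.65% × 96/365 = $1,965.8959
Total = $9,836.3055

$9,836.31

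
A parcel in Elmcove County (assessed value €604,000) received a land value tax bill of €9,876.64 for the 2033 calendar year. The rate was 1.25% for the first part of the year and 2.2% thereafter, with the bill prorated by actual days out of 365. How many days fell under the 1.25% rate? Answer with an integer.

217 days

Let d = days at the first rate; then 365 − d days at the second rate.
€604,000 × [1.25%·d + 2.2%·(365−d)] / 365 = €9,876.64
Solving gives d = 217, so the new rate took effect on August 6, 2033.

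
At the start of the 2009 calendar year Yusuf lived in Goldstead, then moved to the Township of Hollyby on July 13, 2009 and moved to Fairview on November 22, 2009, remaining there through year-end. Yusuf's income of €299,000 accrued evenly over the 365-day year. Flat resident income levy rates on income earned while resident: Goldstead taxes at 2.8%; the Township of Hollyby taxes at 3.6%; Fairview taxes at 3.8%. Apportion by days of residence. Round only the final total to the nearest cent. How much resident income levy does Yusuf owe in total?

Goldstead, January 1 – July 12, 2009: 193 days → €299,000 × 2.8% × 193/365 = €4,426.8384
The Township of Hollyby, July 13 – November 21, 2009: 132 days → €299,000 × 3.6% × 132/365 = €3,892.7342
Fairview, November 22 – December 31, 2009: 40 days → €299,000 × 3.8% × 40/365 = €1,245.1507
Total = €9,564.7233

€9,564.72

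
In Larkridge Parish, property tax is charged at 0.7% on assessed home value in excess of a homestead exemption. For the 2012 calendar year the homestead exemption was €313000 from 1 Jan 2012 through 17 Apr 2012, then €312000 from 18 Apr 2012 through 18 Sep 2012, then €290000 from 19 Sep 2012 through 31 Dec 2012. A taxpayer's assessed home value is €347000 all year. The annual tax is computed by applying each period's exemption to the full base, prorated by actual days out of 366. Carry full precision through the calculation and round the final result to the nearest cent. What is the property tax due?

1 Jan – 17 Apr 2012: 108 days, exemption €313000 → (€347000 − €313000) × 0.7% × 108/366 = €70.2295
18 Apr – 18 Sep 2012: 154 days, exemption €312000 → (€347000 − €312000) × 0.7% × 154/366 = €103.0874
19 Sep – 31 Dec 2012: 104 days, exemption €290000 → (€347000 − €290000) × 0.7% × 104/366 = €113.3770
Total = €286.6940

€286.69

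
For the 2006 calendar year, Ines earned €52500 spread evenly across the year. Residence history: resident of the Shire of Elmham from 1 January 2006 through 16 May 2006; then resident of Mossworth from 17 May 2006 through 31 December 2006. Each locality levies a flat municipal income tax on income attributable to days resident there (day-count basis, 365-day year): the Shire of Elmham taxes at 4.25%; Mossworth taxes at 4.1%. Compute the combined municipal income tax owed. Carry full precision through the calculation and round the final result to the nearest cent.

The Shire of Elmham, 1 January – 16 May 2006: 136 days → €52500 × 4.25% × 136/365 = €831.3699
Mossworth, 17 May – 31 December 2006: 229 days → €52500 × 4.1% × 229/365 = €1350.4726
Total = €2181.8425

€2181.84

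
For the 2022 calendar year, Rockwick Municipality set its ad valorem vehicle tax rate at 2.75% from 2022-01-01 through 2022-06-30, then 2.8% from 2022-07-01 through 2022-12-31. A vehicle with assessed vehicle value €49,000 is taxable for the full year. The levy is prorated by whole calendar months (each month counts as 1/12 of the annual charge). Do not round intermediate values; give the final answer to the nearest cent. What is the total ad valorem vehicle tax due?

2022-01-01 to 2022-06-30: 6 months at 2.75% → €49,000 × 2.75% × 6/12 = €673.7500
2022-07-01 to 2022-12-31: 6 months at 2.8% → €49,000 × 2.8% × 6/12 = €686.0000
Total = €1,359.7500

€1,359.75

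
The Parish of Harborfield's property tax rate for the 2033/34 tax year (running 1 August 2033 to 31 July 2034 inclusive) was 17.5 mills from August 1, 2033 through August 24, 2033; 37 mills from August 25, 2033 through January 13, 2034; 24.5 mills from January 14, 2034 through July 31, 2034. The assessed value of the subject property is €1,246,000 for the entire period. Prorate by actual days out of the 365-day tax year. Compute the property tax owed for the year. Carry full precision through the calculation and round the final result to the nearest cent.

August 1 – August 24, 2033: 24 days at 17.5 mills → €1,246,000 × 1.75% × 24/365 = €1,433.7534
August 25, 2033 – January 13, 2034: 142 days at 37 mills → €1,246,000 × 3.7% × 142/365 = €17,935.5726
January 14 – July 31, 2034: 199 days at 24.5 mills → €1,246,000 × 2.45% × 199/365 = €16,643.4877
Total = €36,012.8137

€36,012.81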